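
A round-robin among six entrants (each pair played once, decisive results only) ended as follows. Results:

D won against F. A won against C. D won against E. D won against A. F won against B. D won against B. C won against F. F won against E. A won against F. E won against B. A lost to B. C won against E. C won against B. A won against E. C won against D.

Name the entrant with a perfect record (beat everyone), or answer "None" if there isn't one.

None

Highest win total is D with 4 (out of 5 possible).
D lost to C, so no entrant went undefeated.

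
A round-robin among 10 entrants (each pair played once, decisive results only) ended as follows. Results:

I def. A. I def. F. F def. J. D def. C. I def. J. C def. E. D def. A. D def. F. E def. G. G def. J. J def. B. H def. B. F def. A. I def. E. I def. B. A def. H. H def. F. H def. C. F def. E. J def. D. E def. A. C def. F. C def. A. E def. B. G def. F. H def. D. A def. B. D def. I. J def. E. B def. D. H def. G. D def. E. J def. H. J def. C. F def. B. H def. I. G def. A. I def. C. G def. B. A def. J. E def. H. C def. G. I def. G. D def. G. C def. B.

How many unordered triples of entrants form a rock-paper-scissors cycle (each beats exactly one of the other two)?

28

Win totals: A 3, B 1, C 5, D 6, E 4, F 4, G 4, H 6, I 7, J 5.
An entrant with w wins dominates both others in C(w,2) triples; summing gives 3 + 0 + 10 + 15 + 6 + 6 + 6 + 15 + 21 + 10 = 92 transitive triples.
Total triples C(10,3) = 120, so cyclic triples = 120 − 92 = 28.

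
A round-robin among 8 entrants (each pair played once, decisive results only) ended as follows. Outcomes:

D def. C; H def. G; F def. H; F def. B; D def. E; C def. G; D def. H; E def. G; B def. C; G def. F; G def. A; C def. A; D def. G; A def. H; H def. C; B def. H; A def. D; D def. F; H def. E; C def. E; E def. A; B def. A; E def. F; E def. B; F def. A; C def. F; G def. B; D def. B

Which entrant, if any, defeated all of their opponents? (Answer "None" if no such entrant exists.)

Highest win total is D with 6 (out of 7 possible).
D lost to A, so no entrant went undefeated.

None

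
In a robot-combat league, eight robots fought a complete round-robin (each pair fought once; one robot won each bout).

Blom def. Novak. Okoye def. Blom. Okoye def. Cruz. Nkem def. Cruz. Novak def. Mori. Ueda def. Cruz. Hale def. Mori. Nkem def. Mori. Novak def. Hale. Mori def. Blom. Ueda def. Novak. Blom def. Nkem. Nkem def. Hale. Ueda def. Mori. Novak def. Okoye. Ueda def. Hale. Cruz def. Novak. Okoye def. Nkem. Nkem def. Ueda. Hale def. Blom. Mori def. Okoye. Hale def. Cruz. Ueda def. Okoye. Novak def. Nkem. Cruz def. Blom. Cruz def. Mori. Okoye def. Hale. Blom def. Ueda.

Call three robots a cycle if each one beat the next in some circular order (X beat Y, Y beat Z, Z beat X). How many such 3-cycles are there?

18

Win totals: Cruz 3, Hale 3, Blom 3, Ueda 5, Mori 2, Okoye 4, Novak 4, Nkem 4.
A robot with w wins dominates both others in C(w,2) triples; summing gives 3 + 3 + 3 + 10 + 1 + 6 + 6 + 6 = 38 transitive triples.
Total triples C(8,3) = 56, so cyclic triples = 56 − 38 = 18.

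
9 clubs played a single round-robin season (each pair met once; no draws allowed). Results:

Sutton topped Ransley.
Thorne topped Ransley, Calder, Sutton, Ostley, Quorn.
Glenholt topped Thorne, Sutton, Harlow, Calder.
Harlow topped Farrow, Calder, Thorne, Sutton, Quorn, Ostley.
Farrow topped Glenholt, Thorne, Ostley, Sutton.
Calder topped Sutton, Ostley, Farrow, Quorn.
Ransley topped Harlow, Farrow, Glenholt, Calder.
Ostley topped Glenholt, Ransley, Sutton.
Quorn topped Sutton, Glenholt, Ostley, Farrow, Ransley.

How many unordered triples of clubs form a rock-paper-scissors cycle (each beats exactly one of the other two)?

22

Win totals: Quorn 5, Calder 4, Glenholt 4, Ransley 4, Ostley 3, Thorne 5, Harlow 6, Farrow 4, Sutton 1.
A club with w wins dominates both others in C(w,2) triples; summing gives 10 + 6 + 6 + 6 + 3 + 10 + 15 + 6 + 0 = 62 transitive triples.
Total triples C(9,3) = 84, so cyclic triples = 84 − 62 = 22.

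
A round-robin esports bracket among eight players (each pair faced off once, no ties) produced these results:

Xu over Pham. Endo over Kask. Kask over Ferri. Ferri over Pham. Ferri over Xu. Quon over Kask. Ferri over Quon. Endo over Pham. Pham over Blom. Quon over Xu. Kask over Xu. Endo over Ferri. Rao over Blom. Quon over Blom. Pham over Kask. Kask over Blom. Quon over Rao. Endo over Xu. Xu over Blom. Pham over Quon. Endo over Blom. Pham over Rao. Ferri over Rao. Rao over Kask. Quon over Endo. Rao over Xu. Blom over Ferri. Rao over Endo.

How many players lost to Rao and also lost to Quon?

Rao beat: Xu, Endo, Blom, Kask.
Quon beat: Rao, Xu, Endo, Blom, Kask.
Both beat: Xu, Endo, Blom, Kask — 4.

4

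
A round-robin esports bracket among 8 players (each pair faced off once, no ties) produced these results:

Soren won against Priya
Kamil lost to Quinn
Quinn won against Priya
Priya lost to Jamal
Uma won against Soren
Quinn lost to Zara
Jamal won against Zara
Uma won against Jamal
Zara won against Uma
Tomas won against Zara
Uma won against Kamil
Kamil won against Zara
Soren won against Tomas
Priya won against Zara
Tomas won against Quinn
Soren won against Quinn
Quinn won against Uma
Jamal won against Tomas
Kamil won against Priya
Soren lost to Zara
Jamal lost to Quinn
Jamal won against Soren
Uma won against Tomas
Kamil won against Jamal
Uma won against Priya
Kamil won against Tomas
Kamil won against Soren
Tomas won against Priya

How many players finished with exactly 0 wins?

0

Win totals: Priya 1, Soren 3, Tomas 3, Zara 3, Jamal 4, Quinn 4, Kamil 5, Uma 5.
No player has exactly 0 wins.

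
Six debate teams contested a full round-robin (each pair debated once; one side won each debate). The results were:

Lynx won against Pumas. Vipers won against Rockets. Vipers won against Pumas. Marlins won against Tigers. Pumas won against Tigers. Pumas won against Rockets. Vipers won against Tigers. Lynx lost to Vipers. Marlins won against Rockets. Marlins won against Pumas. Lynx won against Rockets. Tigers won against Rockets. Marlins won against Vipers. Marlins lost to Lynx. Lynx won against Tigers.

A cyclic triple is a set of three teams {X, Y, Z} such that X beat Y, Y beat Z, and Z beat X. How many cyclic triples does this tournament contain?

Win totals: Tigers 1, Rockets 0, Pumas 2, Lynx 4, Marlins 4, Vipers 4.
A team with w wins dominates both others in C(w,2) triples; summing gives 0 + 0 + 1 + 6 + 6 + 6 = 19 transitive triples.
Total triples C(6,3) = 20, so cyclic triples = 20 − 19 = 1.

1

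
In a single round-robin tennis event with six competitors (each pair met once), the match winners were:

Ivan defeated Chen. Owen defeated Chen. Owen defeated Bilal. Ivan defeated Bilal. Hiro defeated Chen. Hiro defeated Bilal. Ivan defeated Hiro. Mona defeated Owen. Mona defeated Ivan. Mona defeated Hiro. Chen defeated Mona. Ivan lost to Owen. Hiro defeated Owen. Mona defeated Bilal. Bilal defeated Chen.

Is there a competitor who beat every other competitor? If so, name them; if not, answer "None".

Highest win total is Mona with 4 (out of 5 possible).
Mona lost to Chen, so no competitor went undefeated.

None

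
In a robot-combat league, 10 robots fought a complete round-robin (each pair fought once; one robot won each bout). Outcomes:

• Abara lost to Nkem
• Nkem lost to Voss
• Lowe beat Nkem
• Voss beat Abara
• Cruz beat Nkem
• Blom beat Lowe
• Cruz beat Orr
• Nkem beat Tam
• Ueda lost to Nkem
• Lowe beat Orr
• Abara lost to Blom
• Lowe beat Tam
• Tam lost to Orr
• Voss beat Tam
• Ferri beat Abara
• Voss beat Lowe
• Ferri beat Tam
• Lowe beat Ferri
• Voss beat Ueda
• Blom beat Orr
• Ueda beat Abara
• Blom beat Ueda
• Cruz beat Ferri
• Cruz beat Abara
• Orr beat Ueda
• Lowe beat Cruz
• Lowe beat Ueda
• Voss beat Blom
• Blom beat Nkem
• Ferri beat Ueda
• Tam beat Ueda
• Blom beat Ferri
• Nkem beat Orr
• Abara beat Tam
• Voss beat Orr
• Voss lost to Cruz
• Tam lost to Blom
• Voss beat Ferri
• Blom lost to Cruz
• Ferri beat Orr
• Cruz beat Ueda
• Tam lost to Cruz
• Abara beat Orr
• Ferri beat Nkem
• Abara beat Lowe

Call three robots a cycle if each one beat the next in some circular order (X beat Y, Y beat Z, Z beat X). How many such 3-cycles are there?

8

Win totals: Tam 1, Nkem 4, Voss 8, Cruz 8, Abara 3, Orr 2, Blom 7, Ueda 1, Lowe 6, Ferri 5.
A robot with w wins dominates both others in C(w,2) triples; summing gives 0 + 6 + 28 + 28 + 3 + 1 + 21 + 0 + 15 + 10 = 112 transitive triples.
Total triples C(10,3) = 120, so cyclic triples = 120 − 112 = 8.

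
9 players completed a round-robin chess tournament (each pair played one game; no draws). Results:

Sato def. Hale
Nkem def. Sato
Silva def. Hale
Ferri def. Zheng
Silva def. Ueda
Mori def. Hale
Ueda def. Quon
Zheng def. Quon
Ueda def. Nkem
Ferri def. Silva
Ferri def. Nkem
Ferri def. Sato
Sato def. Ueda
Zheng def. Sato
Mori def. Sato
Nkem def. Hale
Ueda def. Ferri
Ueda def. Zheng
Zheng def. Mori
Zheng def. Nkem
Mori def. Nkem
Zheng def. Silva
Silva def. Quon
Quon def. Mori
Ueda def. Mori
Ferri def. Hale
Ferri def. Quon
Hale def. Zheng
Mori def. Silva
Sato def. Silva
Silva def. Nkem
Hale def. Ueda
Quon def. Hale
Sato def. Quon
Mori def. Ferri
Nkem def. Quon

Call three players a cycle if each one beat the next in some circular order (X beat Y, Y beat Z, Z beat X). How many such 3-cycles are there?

Win totals: Mori 5, Sato 4, Ferri 6, Nkem 3, Hale 2, Quon 2, Ueda 5, Zheng 5, Silva 4.
A player with w wins dominates both others in C(w,2) triples; summing gives 10 + 6 + 15 + 3 + 1 + 1 + 10 + 10 + 6 = 62 transitive triples.
Total triples C(9,3) = 84, so cyclic triples = 84 − 62 = 22.

22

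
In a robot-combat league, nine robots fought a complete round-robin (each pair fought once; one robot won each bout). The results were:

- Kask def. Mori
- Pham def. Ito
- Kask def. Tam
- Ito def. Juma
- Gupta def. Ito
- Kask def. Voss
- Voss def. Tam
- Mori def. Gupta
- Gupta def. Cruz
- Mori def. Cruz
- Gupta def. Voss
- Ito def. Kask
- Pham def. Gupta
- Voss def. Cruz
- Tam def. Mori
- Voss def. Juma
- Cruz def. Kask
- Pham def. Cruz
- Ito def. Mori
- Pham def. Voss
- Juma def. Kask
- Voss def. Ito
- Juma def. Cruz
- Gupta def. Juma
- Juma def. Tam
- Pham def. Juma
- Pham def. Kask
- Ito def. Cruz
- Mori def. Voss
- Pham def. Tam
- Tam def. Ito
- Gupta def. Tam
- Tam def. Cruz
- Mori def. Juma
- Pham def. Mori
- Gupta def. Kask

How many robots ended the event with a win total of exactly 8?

Win totals: Voss 4, Cruz 1, Ito 4, Pham 8, Gupta 6, Juma 3, Mori 4, Tam 3, Kask 3.
Exactly 8: Pham — 1 robot.

1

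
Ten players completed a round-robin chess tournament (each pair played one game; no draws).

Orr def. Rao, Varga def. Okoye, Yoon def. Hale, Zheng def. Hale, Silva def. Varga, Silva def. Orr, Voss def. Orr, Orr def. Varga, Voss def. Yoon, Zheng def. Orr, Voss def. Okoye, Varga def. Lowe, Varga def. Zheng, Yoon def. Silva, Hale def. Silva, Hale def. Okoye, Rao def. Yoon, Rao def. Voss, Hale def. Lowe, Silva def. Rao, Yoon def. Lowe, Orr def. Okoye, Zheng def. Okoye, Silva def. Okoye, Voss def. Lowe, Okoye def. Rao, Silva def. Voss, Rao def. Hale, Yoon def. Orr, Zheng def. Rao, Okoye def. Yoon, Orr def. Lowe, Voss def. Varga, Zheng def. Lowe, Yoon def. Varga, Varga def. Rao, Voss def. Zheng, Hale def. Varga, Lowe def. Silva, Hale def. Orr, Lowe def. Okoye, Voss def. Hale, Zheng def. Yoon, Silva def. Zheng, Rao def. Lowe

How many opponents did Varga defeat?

4

Varga's results: beat Okoye, Lowe, Rao, Zheng; lost to Yoon, Voss, Silva, Hale, Orr.
That is 4 wins.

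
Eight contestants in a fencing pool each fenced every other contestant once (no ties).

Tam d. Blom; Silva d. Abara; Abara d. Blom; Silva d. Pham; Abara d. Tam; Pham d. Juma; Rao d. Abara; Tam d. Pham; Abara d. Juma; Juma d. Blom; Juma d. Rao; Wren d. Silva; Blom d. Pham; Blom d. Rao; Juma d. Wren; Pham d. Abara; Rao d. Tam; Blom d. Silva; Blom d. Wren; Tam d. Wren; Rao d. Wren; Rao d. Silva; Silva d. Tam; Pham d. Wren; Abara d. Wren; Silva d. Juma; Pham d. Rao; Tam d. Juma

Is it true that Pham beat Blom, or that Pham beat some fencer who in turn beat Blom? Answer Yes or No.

Yes

Pham did not beat Blom directly.
Pham beat Juma, Wren, Abara, Rao. Of those, Juma beat Blom.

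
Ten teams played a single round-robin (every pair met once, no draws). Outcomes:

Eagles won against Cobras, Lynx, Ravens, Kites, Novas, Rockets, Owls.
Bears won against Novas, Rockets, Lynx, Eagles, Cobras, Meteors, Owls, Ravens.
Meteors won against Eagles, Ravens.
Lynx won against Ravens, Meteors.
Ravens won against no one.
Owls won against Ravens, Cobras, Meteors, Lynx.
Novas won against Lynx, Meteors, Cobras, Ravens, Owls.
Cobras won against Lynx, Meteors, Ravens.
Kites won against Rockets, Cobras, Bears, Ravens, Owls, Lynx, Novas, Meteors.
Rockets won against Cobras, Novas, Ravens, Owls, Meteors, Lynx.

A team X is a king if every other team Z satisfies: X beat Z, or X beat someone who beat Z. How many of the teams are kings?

Eagles reaches everyone (king).
Meteors cannot reach Bears in two steps.
Bears reaches everyone (king).
Cobras cannot reach Bears, Novas, Owls, Kites, Rockets in two steps.
Lynx cannot reach Bears, Cobras, Novas, Owls, Kites, Rockets in two steps.
Novas cannot reach Bears, Kites, Rockets in two steps.
Ravens cannot reach Eagles, Meteors, Bears, Cobras, Lynx, Novas, Owls, Kites, Rockets in two steps.
Owls cannot reach Bears, Novas, Kites, Rockets in two steps.
Kites reaches everyone (king).
Rockets cannot reach Bears, Kites in two steps.
Kings: Eagles, Bears, Kites — 3.

3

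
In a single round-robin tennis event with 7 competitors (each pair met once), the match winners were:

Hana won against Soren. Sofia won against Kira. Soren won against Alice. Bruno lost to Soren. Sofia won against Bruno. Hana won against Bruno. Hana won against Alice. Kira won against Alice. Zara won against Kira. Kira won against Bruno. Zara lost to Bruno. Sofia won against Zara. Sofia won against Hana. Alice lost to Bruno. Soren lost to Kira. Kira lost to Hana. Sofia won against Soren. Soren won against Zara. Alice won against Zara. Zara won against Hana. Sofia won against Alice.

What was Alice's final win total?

Alice's results: beat Zara; lost to Sofia, Kira, Bruno, Soren, Hana.
That is 1 win.

1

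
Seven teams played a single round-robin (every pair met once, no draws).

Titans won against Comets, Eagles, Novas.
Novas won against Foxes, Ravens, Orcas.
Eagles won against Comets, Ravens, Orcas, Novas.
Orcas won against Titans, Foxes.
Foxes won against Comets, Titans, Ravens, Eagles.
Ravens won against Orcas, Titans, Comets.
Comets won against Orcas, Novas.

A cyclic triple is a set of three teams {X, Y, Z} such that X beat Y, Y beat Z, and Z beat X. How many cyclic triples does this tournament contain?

12

Win totals: Foxes 4, Novas 3, Comets 2, Orcas 2, Eagles 4, Ravens 3, Titans 3.
A team with w wins dominates both others in C(w,2) triples; summing gives 6 + 3 + 1 + 1 + 6 + 3 + 3 = 23 transitive triples.
Total triples C(7,3) = 35, so cyclic triples = 35 − 23 = 12.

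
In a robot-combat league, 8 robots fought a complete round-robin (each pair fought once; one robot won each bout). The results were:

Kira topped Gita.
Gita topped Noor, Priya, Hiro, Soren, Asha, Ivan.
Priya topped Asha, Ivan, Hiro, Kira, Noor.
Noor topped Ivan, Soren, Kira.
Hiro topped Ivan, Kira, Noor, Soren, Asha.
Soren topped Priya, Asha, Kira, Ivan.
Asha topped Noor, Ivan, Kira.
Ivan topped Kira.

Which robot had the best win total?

Win totals: Kira 1, Soren 4, Ivan 1, Gita 6, Noor 3, Priya 5, Hiro 5, Asha 3.
Gita leads with 6 wins (next highest: 5).

Gita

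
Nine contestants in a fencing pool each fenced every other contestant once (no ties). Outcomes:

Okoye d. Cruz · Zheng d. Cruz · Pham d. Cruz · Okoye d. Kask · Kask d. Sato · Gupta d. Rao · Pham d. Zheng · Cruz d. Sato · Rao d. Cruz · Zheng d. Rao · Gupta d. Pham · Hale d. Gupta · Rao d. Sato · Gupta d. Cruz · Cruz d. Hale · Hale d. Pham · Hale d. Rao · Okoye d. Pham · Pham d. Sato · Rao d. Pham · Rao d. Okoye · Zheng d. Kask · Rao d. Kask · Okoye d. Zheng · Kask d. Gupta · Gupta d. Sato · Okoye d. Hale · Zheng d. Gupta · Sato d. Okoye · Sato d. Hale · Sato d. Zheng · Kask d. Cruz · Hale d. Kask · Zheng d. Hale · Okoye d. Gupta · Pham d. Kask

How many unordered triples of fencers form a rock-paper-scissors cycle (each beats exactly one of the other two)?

24

Win totals: Okoye 6, Cruz 2, Gupta 4, Hale 4, Rao 5, Zheng 5, Pham 4, Sato 3, Kask 3.
A fencer with w wins dominates both others in C(w,2) triples; summing gives 15 + 1 + 6 + 6 + 10 + 10 + 6 + 3 + 3 = 60 transitive triples.
Total triples C(9,3) = 84, so cyclic triples = 84 − 60 = 24.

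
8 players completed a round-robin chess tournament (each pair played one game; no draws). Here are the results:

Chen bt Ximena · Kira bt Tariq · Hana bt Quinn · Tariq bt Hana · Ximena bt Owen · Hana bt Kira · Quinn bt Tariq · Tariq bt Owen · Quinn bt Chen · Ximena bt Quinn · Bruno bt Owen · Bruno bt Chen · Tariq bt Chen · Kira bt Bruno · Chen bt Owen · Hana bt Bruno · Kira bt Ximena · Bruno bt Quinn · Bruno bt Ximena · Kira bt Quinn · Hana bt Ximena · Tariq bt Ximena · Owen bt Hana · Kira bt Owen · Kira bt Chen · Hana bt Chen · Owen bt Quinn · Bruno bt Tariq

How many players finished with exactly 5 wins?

Win totals: Kira 6, Bruno 5, Chen 2, Hana 5, Owen 2, Quinn 2, Tariq 4, Ximena 2.
Exactly 5: Bruno, Hana — 2 players.

2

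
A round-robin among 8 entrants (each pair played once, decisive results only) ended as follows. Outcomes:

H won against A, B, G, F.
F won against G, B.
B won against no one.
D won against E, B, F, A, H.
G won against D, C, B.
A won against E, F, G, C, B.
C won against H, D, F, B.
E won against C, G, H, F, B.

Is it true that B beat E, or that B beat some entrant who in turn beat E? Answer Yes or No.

B did not beat E directly.
B beat no one, so there is no intermediate entrant.

No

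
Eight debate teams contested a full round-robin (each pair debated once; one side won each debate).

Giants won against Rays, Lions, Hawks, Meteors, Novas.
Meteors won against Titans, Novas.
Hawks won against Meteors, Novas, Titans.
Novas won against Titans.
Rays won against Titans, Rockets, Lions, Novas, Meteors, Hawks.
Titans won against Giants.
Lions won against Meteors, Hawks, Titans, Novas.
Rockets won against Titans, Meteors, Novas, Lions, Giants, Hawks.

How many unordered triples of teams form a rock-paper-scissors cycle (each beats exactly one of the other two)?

6

Win totals: Titans 1, Hawks 3, Lions 4, Giants 5, Rockets 6, Meteors 2, Novas 1, Rays 6.
A team with w wins dominates both others in C(w,2) triples; summing gives 0 + 3 + 6 + 10 + 15 + 1 + 0 + 15 = 50 transitive triples.
Total triples C(8,3) = 56, so cyclic triples = 56 − 50 = 6.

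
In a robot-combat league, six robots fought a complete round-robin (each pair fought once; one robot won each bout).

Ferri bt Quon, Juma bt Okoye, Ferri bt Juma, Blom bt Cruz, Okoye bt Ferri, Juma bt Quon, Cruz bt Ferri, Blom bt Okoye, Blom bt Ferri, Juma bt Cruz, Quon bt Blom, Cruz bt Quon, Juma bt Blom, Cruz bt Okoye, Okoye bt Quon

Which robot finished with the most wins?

Juma

Win totals: Cruz 3, Quon 1, Ferri 2, Juma 4, Okoye 2, Blom 3.
Juma leads with 4 wins (next highest: 3).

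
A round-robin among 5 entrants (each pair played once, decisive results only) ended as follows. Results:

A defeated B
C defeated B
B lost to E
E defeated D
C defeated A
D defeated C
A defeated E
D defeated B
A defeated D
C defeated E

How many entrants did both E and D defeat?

1

E beat: B, D.
D beat: B, C.
Both beat: B — 1.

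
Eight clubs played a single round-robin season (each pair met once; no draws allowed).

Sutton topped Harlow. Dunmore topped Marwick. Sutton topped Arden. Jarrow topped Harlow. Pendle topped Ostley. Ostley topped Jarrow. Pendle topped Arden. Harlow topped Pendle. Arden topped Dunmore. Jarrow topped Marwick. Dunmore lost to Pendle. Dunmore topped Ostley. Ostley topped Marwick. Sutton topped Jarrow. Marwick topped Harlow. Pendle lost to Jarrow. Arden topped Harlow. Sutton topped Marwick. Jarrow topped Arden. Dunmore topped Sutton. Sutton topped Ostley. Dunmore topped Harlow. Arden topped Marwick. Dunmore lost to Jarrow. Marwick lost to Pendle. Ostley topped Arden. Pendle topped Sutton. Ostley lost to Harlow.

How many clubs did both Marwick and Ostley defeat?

Marwick beat: Harlow.
Ostley beat: Marwick, Jarrow, Arden.
No one was beaten by both.

0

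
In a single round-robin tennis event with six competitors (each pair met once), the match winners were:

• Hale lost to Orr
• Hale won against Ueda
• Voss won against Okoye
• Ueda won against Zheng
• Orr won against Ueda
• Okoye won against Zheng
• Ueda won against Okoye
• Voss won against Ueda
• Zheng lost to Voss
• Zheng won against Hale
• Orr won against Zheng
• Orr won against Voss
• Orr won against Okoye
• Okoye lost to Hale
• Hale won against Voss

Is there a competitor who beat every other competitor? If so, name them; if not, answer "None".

Orr

Orr has 5 wins out of 5 opponents — a perfect record.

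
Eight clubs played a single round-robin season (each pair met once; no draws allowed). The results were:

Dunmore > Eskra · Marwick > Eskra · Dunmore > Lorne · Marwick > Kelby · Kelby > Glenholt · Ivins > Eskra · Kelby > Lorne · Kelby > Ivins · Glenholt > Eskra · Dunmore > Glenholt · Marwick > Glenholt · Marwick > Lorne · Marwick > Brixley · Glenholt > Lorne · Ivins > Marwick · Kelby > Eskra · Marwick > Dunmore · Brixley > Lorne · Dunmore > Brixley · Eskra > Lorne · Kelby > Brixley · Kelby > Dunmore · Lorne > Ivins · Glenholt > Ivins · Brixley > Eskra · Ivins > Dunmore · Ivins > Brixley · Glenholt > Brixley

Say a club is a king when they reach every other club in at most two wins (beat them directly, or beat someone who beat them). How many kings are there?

3

Brixley cannot reach Glenholt, Marwick, Kelby, Dunmore in two steps.
Ivins reaches everyone (king).
Glenholt cannot reach Kelby in two steps.
Marwick reaches everyone (king).
Kelby reaches everyone (king).
Dunmore cannot reach Marwick, Kelby in two steps.
Lorne cannot reach Glenholt, Kelby in two steps.
Eskra cannot reach Brixley, Glenholt, Marwick, Kelby, Dunmore in two steps.
Kings: Ivins, Marwick, Kelby — 3.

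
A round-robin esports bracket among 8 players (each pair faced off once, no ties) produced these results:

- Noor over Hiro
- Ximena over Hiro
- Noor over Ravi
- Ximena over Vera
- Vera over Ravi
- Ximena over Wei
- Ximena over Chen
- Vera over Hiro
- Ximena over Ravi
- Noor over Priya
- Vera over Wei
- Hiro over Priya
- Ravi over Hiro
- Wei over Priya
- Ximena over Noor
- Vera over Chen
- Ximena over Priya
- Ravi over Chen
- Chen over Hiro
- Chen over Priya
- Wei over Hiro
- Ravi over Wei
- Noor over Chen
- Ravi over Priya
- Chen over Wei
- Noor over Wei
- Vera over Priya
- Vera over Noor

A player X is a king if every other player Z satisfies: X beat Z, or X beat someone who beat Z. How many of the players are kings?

Hiro cannot reach Ravi, Wei, Noor, Vera, Ximena, Chen in two steps.
Ravi cannot reach Noor, Vera, Ximena in two steps.
Wei cannot reach Ravi, Noor, Vera, Ximena, Chen in two steps.
Noor cannot reach Vera, Ximena in two steps.
Vera cannot reach Ximena in two steps.
Priya cannot reach Hiro, Ravi, Wei, Noor, Vera, Ximena, Chen in two steps.
Ximena reaches everyone (king).
Chen cannot reach Ravi, Noor, Vera, Ximena in two steps.
Kings: Ximena — 1.

1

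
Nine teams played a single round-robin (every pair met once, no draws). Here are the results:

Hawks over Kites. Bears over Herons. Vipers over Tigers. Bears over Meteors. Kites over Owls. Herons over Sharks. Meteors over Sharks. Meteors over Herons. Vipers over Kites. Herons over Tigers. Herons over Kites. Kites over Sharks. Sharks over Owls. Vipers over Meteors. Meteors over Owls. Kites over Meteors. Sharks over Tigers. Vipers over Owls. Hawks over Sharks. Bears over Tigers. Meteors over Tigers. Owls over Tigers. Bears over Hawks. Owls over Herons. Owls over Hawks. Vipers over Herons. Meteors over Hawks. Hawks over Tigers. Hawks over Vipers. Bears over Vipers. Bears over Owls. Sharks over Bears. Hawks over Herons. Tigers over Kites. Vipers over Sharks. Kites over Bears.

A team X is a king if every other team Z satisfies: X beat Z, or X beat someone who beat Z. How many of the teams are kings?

Kites reaches everyone (king).
Herons cannot reach Vipers, Hawks in two steps.
Sharks reaches everyone (king).
Vipers reaches everyone (king).
Tigers cannot reach Herons, Vipers, Hawks in two steps.
Meteors reaches everyone (king).
Bears reaches everyone (king).
Hawks reaches everyone (king).
Owls cannot reach Meteors, Bears in two steps.
Kings: Kites, Sharks, Vipers, Meteors, Bears, Hawks — 6.

6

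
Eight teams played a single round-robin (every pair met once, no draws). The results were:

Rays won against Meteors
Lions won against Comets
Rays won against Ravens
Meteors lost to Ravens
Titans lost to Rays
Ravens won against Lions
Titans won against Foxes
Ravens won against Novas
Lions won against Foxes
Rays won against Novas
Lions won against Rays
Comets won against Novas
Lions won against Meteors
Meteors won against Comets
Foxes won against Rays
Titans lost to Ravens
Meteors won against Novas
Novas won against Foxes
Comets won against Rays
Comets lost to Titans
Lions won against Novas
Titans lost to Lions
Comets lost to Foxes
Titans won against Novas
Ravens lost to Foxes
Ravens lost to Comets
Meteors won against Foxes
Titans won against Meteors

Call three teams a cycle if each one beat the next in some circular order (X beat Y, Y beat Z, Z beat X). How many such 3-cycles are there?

14

Win totals: Titans 4, Foxes 3, Comets 3, Ravens 4, Lions 6, Novas 1, Meteors 3, Rays 4.
A team with w wins dominates both others in C(w,2) triples; summing gives 6 + 3 + 3 + 6 + 15 + 0 + 3 + 6 = 42 transitive triples.
Total triples C(8,3) = 56, so cyclic triples = 56 − 42 = 14.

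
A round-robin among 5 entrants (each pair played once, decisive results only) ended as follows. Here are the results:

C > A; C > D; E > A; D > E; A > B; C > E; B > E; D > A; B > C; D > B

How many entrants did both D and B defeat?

D beat: A, B, E.
B beat: C, E.
Both beat: E — 1.

1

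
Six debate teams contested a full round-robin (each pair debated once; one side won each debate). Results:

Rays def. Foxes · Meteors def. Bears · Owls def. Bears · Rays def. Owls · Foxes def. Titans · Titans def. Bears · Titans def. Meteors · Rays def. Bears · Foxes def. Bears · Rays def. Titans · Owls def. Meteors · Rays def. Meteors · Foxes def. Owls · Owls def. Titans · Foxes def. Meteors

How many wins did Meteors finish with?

1

Meteors' results: beat Bears; lost to Titans, Rays, Owls, Foxes.
That is 1 win.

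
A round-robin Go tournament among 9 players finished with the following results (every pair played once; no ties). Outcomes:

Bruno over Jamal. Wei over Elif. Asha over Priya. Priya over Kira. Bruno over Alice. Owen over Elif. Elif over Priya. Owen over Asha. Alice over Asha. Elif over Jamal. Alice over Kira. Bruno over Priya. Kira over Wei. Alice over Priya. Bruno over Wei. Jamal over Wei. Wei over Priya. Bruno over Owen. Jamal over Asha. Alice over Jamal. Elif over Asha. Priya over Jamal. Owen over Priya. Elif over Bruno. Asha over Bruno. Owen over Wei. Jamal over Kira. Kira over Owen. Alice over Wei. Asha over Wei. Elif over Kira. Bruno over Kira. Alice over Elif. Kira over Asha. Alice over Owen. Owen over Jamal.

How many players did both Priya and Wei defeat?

0

Priya beat: Jamal, Kira.
Wei beat: Elif, Priya.
No one was beaten by both.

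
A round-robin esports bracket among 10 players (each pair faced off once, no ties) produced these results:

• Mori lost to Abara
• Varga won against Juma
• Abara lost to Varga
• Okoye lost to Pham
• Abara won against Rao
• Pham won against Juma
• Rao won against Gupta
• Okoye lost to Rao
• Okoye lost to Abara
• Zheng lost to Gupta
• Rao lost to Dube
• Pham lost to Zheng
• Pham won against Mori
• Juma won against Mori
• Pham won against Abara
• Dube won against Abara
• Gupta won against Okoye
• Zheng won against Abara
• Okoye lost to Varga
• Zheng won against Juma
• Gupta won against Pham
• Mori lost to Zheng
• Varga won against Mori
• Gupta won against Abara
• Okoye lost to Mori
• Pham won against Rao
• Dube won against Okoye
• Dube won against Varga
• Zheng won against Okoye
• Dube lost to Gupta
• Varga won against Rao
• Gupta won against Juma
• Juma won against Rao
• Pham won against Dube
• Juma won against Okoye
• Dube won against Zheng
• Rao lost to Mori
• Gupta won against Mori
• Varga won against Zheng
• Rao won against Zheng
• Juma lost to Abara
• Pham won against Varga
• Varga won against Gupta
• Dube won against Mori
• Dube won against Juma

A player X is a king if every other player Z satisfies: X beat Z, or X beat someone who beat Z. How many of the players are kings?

Zheng cannot reach Gupta in two steps.
Gupta reaches everyone (king).
Rao cannot reach Varga in two steps.
Varga reaches everyone (king).
Abara cannot reach Varga, Pham, Dube in two steps.
Pham reaches everyone (king).
Juma cannot reach Varga, Abara, Pham, Dube in two steps.
Mori cannot reach Varga, Abara, Pham, Juma, Dube in two steps.
Okoye cannot reach Zheng, Gupta, Rao, Varga, Abara, Pham, Juma, Mori, Dube in two steps.
Dube reaches everyone (king).
Kings: Gupta, Varga, Pham, Dube — 4.

4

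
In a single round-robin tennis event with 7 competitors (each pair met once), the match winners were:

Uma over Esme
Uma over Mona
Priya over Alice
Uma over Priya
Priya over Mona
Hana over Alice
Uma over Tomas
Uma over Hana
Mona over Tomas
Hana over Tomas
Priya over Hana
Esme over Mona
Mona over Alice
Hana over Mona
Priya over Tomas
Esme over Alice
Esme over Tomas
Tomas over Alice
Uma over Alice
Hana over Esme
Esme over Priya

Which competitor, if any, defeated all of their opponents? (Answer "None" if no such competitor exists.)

Uma has 6 wins out of 6 opponents — a perfect record.

Uma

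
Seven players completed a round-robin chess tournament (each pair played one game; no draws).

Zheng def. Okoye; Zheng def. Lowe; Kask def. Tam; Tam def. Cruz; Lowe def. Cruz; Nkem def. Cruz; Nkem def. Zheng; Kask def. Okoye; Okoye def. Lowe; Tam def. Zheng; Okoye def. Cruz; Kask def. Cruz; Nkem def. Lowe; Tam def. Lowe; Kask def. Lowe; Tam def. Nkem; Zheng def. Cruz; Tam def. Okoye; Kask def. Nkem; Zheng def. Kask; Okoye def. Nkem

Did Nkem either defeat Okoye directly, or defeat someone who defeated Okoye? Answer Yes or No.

Nkem did not beat Okoye directly.
Nkem beat Lowe, Zheng, Cruz. Of those, Zheng beat Okoye.

Yes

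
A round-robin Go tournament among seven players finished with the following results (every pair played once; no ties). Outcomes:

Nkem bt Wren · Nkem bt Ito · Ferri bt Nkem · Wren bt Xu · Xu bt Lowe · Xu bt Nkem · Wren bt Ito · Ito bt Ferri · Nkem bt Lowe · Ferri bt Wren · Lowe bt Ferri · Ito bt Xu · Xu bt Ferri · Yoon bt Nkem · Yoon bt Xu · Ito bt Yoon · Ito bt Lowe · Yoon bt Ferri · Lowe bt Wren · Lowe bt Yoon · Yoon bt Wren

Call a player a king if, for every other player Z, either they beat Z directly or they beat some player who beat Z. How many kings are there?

6

Nkem reaches everyone (king).
Xu reaches everyone (king).
Ferri cannot reach Yoon in two steps.
Ito reaches everyone (king).
Lowe reaches everyone (king).
Yoon reaches everyone (king).
Wren reaches everyone (king).
Kings: Nkem, Xu, Ito, Lowe, Yoon, Wren — 6.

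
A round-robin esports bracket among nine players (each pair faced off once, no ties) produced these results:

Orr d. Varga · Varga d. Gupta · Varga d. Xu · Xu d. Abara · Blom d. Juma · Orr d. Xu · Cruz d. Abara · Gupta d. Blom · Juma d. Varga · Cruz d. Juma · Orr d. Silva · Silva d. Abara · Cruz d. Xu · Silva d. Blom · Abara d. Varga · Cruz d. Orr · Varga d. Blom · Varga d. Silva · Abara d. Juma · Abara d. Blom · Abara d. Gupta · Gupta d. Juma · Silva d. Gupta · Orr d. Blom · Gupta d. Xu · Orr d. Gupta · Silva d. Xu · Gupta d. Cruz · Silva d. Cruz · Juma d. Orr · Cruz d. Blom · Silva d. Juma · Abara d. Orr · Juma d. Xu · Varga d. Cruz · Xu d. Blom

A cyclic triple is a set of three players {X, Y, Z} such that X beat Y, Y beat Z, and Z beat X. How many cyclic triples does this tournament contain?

19

Win totals: Abara 5, Juma 3, Cruz 5, Varga 5, Gupta 4, Xu 2, Orr 5, Blom 1, Silva 6.
A player with w wins dominates both others in C(w,2) triples; summing gives 10 + 3 + 10 + 10 + 6 + 1 + 10 + 0 + 15 = 65 transitive triples.
Total triples C(9,3) = 84, so cyclic triples = 84 − 65 = 19.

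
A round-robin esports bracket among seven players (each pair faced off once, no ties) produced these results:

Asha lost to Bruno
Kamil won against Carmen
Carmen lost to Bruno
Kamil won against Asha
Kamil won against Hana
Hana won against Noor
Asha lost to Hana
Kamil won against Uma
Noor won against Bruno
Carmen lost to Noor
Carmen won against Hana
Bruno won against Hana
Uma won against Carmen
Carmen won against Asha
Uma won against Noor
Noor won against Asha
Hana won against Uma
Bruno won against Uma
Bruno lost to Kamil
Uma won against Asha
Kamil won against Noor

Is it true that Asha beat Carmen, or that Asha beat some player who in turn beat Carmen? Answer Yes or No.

Asha did not beat Carmen directly.
Asha beat no one, so there is no intermediate player.

No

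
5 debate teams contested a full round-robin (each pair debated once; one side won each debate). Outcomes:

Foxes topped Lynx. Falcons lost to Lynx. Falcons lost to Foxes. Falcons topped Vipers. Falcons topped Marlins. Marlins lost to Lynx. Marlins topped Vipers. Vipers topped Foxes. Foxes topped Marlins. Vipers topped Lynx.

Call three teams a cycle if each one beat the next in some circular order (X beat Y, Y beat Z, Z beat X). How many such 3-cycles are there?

4

Of the C(5,3) = 10 triples, the cyclic ones are: {Lynx, Falcons, Vipers}; {Lynx, Marlins, Vipers}; {Foxes, Falcons, Vipers}; {Foxes, Marlins, Vipers}.
That is 4.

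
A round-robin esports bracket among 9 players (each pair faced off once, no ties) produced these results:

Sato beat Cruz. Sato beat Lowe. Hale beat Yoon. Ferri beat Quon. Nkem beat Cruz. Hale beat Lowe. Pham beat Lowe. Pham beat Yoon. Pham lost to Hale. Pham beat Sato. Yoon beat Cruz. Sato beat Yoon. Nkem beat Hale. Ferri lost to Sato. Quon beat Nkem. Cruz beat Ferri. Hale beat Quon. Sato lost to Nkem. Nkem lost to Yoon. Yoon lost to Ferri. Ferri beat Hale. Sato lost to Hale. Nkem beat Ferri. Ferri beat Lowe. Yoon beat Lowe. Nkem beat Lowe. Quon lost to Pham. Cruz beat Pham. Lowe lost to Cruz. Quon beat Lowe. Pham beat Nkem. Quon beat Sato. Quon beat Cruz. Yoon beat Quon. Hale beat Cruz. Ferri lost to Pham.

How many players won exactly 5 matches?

1

Win totals: Ferri 4, Lowe 0, Nkem 5, Hale 6, Yoon 4, Sato 4, Quon 4, Pham 6, Cruz 3.
Exactly 5: Nkem — 1 player.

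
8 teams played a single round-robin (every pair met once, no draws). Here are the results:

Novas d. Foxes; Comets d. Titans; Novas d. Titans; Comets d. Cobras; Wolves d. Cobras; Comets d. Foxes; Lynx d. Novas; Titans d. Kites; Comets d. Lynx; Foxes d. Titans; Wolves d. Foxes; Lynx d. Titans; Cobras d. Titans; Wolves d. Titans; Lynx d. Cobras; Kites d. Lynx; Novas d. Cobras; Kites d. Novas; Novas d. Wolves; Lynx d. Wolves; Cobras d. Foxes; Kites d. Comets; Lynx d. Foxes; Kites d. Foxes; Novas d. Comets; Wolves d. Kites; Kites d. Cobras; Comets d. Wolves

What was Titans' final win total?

1

Titans' results: beat Kites; lost to Novas, Lynx, Wolves, Comets, Foxes, Cobras.
That is 1 win.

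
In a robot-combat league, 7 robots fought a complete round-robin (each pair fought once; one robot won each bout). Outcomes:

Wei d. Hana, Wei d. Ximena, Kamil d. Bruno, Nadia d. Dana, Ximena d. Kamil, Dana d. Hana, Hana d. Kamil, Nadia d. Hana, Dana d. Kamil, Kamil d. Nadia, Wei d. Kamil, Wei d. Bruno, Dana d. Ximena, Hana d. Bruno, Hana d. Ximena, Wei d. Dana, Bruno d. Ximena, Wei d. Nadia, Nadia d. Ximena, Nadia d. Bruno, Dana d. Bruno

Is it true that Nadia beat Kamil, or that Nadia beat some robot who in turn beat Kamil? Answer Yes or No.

Yes

Nadia did not beat Kamil directly.
Nadia beat Bruno, Dana, Ximena, Hana. Of those, Dana beat Kamil.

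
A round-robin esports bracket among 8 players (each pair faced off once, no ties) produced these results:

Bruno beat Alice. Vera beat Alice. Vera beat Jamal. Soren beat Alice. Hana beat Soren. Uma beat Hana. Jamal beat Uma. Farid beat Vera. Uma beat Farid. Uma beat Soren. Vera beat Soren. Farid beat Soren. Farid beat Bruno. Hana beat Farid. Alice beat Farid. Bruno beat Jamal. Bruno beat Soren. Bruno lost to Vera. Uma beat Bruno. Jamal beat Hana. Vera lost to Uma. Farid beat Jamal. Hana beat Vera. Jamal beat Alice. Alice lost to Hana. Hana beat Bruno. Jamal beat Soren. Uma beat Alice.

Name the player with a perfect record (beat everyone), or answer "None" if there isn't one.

None

Highest win total is Uma with 6 (out of 7 possible).
Uma lost to Jamal, so no player went undefeated.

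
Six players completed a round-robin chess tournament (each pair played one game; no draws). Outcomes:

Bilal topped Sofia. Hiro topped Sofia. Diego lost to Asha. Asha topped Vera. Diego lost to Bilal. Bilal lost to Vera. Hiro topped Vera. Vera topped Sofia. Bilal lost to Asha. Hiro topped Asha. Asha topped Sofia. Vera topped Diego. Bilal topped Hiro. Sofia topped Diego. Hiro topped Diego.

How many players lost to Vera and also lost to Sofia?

1

Vera beat: Diego, Sofia, Bilal.
Sofia beat: Diego.
Both beat: Diego — 1.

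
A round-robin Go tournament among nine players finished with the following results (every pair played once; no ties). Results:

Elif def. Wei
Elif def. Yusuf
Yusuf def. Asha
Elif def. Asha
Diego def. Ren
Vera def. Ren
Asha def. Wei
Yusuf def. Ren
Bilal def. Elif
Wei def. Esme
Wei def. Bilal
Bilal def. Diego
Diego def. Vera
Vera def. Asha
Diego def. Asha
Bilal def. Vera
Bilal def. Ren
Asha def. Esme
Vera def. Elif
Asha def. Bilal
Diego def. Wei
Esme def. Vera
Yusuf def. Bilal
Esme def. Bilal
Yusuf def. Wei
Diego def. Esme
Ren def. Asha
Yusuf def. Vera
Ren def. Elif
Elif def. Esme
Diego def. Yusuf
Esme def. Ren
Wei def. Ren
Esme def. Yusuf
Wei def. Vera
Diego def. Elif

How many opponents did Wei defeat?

Wei's results: beat Esme, Vera, Bilal, Ren; lost to Yusuf, Asha, Elif, Diego.
That is 4 wins.

4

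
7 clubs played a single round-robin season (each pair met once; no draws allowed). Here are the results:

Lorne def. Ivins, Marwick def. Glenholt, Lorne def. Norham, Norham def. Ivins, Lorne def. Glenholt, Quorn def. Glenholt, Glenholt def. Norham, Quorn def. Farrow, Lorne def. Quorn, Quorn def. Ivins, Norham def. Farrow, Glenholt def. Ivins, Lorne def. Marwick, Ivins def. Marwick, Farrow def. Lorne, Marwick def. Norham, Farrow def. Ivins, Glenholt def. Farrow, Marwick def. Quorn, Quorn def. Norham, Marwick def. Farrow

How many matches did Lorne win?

5

Lorne's results: beat Norham, Ivins, Marwick, Quorn, Glenholt; lost to Farrow.
That is 5 wins.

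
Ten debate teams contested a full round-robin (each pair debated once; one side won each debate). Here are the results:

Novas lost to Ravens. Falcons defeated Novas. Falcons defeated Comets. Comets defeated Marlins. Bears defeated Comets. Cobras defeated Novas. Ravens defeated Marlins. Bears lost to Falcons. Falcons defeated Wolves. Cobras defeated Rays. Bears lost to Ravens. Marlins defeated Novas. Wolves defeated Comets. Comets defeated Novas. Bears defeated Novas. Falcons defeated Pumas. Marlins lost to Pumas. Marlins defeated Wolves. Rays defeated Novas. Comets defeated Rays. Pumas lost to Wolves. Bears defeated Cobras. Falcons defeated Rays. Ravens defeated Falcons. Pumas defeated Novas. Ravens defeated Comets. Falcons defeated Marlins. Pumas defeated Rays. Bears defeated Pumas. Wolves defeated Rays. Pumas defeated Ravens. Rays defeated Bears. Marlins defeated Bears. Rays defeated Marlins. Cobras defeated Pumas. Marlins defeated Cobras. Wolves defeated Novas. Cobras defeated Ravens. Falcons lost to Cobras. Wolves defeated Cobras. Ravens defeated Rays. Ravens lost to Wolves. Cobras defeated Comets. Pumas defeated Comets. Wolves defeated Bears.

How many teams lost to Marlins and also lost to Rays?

2

Marlins beat: Wolves, Cobras, Novas, Bears.
Rays beat: Novas, Bears, Marlins.
Both beat: Novas, Bears — 2.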